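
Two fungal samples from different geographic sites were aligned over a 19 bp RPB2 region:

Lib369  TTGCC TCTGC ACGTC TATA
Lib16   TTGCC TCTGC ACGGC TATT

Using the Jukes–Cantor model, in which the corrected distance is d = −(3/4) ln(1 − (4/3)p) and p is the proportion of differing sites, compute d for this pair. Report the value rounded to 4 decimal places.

0.1134

Differing sites — 14:T/G; 19:A/T.
p = 2/19 = 0.105263.
d = −0.75 · ln(1 − (4/3)·0.105263) = −0.75 · ln(0.859649) = −0.75 · (-0.151231) = 0.1134.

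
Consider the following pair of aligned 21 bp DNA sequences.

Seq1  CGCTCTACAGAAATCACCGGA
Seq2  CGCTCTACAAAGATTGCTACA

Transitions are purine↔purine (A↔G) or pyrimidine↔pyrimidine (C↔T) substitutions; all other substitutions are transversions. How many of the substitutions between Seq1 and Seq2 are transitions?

6

The sequences differ at positions 10 (G/A, transition), 12 (A/G, transition), 15 (C/T, transition), 16 (A/G, transition), 18 (C/T, transition), 19 (G/A, transition), 20 (G/C, transversion).
Of the 7 differences, 6 transitions and 1 transversion, so the answer is 6.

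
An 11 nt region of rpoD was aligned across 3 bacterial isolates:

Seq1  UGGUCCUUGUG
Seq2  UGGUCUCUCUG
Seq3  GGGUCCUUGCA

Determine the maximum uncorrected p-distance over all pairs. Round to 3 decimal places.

Pairwise Hamming distances:
  Seq1 vs Seq2: 3
  Seq1 vs Seq3: 3
  Seq2 vs Seq3: 6
The largest is 6 mismatches, between Seq2 and Seq3; p = 6/11 = 0.545.

0.545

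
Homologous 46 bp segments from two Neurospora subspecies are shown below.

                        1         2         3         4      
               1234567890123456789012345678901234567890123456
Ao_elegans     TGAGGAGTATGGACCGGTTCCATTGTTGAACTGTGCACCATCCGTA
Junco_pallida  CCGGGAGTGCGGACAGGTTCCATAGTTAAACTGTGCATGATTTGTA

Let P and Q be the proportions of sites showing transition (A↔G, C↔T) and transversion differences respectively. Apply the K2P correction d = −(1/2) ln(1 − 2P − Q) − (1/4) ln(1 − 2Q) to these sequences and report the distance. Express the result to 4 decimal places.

0.3330

Differing sites — 1:T/C (Ti); 2:G/C (Tv); 3:A/G (Ti); 9:A/G (Ti); 10:T/C (Ti); 15:C/A (Tv); 24:T/A (Tv); 28:G/A (Ti); 38:C/T (Ti); 39:C/G (Tv); 42:C/T (Ti); 43:C/T (Ti).
Of the 12 differences, 8 transitions and 4 transversions over 46 sites: P = 8/46 = 0.173913, Q = 4/46 = 0.086957.
d = −0.5·ln(0.565217) − 0.25·ln(0.826086) = −0.5·(-0.570546) − 0.25·(-0.191056) = 0.3330.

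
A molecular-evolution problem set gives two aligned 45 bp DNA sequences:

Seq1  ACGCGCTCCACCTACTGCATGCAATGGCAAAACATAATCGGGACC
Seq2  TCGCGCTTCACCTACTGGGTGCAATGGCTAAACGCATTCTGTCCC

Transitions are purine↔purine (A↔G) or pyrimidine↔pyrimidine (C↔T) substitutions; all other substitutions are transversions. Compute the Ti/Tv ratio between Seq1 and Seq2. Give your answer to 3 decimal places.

Mismatches occur at site 1 (A→T, transversion), site 8 (C→T, transition), site 18 (C→G, transversion), site 19 (A→G, transition), site 29 (A→T, transversion), site 34 (A→G, transition), site 35 (T→C, transition), site 37 (A→T, transversion), site 40 (G→T, transversion), site 42 (G→T, transversion), site 43 (A→C, transversion).
Of the 11 differences, 4 transitions and 7 transversions, so Ti/Tv = 4/7 = 0.571.

0.571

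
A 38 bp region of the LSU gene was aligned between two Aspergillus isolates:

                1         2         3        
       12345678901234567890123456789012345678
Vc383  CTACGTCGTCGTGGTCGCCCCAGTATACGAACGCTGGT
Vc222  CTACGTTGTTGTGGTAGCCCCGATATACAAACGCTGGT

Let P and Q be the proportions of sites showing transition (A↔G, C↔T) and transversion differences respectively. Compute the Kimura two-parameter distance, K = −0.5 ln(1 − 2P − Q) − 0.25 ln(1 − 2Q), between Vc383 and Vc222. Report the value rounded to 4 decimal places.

The sequences differ at positions 7 (C/T, transition), 10 (C/T, transition), 16 (C/A, transversion), 22 (A/G, transition), 23 (G/A, transition), 29 (G/A, transition).
Of the 6 differences, 5 transitions and 1 transversion over 38 sites: P = 5/38 = 0.131579, Q = 1/38 = 0.026316.
d = −0.5·ln(0.710526) − 0.25·ln(0.947368) = −0.5·(-0.341750) − 0.25·(-0.054068) = 0.1844.

0.1844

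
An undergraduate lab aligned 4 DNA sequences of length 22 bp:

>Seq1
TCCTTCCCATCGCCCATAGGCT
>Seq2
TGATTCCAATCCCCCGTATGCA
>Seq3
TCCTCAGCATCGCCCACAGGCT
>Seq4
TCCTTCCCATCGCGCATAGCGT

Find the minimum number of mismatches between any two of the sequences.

Pairwise Hamming distances:
  Seq1 vs Seq2: 7
  Seq1 vs Seq3: 4
  Seq1 vs Seq4: 3
  Seq2 vs Seq3: 11
  Seq2 vs Seq4: 10
  Seq3 vs Seq4: 7
The smallest is 3, between Seq1 and Seq4.

3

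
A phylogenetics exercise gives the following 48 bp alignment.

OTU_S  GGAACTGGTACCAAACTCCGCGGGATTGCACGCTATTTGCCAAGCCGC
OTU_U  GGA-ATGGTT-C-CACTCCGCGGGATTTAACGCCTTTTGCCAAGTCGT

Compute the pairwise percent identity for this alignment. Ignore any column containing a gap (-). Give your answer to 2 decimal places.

Excluding the 3 gap columns leaves 45 comparable sites.
Differing sites — 5:C/A; 10:A/T; 14:A/C; 28:G/T; 29:C/A; 34:T/C; 35:A/T; 45:C/T; 48:C/T.
36 of the 45 comparable sites match, so the percent identity is 36/45 × 100 = 80.00%.

80.00%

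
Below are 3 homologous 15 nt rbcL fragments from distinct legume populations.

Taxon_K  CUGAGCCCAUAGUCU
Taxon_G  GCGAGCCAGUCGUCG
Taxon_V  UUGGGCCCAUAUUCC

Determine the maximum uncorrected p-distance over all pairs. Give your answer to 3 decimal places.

Pairwise Hamming distances:
  Taxon_K vs Taxon_G: 6
  Taxon_K vs Taxon_V: 4
  Taxon_G vs Taxon_V: 8
The largest is 8 mismatches, between Taxon_G and Taxon_V; p = 8/15 = 0.533.

0.533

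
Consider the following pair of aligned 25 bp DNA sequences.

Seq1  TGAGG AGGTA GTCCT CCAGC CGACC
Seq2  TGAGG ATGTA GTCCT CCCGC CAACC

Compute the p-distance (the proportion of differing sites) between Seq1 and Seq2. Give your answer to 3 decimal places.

0.120

Differing sites — 7:G/T; 18:A/C; 22:G/A.
There are 3 differences over 25 sites, so p = 3/25 = 0.120.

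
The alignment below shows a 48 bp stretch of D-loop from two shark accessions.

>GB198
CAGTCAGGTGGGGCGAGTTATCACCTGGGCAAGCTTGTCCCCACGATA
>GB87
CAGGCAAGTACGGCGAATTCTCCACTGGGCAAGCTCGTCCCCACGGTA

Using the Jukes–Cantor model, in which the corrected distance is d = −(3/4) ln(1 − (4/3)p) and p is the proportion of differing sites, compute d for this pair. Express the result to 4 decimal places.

0.2441

Differing sites — 4:T/G; 7:G/A; 10:G/A; 11:G/C; 17:G/A; 20:A/C; 23:A/C; 24:C/A; 36:T/C; 46:A/G.
p = 10/48 = 0.208333.
d = −0.75 · ln(1 − (4/3)·0.208333) = −0.75 · ln(0.722223) = −0.75 · (-0.325421) = 0.2441.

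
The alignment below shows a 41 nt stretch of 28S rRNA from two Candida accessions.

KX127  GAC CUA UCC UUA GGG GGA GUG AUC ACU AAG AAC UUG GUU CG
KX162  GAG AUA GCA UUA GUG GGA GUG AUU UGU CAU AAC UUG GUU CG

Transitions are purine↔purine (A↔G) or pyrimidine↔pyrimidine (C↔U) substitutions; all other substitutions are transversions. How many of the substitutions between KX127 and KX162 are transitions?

The sequences differ at positions 3 (C/G, transversion), 4 (C/A, transversion), 7 (U/G, transversion), 9 (C/A, transversion), 14 (G/U, transversion), 24 (C/U, transition), 25 (A/U, transversion), 26 (C/G, transversion), 28 (A/C, transversion), 30 (G/U, transversion).
Of the 10 differences, 1 transition and 9 transversions, so the answer is 1.

1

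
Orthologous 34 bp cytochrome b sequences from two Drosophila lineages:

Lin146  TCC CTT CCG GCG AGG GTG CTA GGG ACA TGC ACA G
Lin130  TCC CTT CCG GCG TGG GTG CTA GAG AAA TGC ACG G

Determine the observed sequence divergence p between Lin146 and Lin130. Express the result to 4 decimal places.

0.1176

The sequences differ at positions 13 (A/T), 23 (G/A), 26 (C/A), 33 (A/G).
There are 4 differences over 34 sites, so p = 4/34 = 0.1176.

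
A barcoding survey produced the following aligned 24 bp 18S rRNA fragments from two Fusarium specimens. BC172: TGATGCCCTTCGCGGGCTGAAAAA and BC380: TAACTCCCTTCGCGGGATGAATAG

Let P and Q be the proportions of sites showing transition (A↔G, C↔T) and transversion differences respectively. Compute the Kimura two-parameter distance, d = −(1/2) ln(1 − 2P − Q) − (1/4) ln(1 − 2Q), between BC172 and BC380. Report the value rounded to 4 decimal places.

0.3069

Differing sites — 2:G/A (Ti); 4:T/C (Ti); 5:G/T (Tv); 17:C/A (Tv); 22:A/T (Tv); 24:A/G (Ti).
Of the 6 differences, 3 transitions and 3 transversions over 24 sites: P = 3/24 = 0.125000, Q = 3/24 = 0.125000.
d = −0.5·ln(0.625000) − 0.25·ln(0.750000) = −0.5·(-0.470004) − 0.25·(-0.287682) = 0.3069.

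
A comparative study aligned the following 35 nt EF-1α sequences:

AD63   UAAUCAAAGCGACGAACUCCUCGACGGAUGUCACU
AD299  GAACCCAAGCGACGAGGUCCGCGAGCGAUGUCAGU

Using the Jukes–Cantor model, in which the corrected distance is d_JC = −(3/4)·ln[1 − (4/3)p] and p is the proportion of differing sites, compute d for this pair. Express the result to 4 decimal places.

Mismatches occur at site 1 (U/G), site 4 (U/C), site 6 (A/C), site 16 (A/G), site 17 (C/G), site 21 (U/G), site 25 (C/G), site 26 (G/C), site 34 (C/G).
p = 9/35 = 0.257143.
d = −0.75 · ln(1 − (4/3)·0.257143) = −0.75 · ln(0.657143) = −0.75 · (-0.419854) = 0.3149.

0.3149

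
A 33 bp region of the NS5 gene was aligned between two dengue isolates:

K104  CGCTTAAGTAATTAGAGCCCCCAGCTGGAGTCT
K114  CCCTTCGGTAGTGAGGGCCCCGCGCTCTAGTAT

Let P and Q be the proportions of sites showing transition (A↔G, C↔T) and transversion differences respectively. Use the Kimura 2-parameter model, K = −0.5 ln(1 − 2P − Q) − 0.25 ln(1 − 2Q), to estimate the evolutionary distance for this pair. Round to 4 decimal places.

0.4419

Mismatches occur at site 2 (G→C, transversion), site 6 (A→C, transversion), site 7 (A→G, transition), site 11 (A→G, transition), site 13 (T→G, transversion), site 16 (A→G, transition), site 22 (C→G, transversion), site 23 (A→C, transversion), site 27 (G→C, transversion), site 28 (G→T, transversion), site 32 (C→A, transversion).
Of the 11 differences, 3 transitions and 8 transversions over 33 sites: P = 3/33 = 0.090909, Q = 8/33 = 0.242424.
d = −0.5·ln(0.575758) − 0.25·ln(0.515152) = −0.5·(-0.552068) − 0.25·(-0.663293) = 0.4419.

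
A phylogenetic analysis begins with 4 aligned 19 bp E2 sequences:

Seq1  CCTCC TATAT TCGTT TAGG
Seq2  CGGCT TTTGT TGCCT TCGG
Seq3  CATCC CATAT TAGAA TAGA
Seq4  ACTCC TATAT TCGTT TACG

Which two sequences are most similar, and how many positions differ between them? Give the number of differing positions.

2

Pairwise Hamming distances:
  Seq1 vs Seq2: 9
  Seq1 vs Seq3: 6
  Seq1 vs Seq4: 2
  Seq2 vs Seq3: 12
  Seq2 vs Seq4: 11
  Seq3 vs Seq4: 8
The smallest is 2, between Seq1 and Seq4.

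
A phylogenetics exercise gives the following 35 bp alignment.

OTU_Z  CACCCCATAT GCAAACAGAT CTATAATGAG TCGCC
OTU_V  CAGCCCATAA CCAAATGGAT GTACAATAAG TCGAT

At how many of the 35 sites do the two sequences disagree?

10

The sequences differ at positions 3 (C/G), 10 (T/A), 11 (G/C), 16 (C/T), 17 (A/G), 21 (C/G), 24 (T/C), 28 (G/A), 34 (C/A), 35 (C/T).
That gives 10 mismatches out of 35 aligned sites, so the Hamming distance is 10.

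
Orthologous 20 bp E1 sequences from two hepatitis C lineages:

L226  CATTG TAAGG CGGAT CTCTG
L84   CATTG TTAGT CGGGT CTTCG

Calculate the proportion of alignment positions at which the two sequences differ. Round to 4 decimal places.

Mismatches occur at site 7 (A→T), site 10 (G→T), site 14 (A→G), site 18 (C→T), site 19 (T→C).
There are 5 differences over 20 sites, so p = 5/20 = 0.2500.

0.2500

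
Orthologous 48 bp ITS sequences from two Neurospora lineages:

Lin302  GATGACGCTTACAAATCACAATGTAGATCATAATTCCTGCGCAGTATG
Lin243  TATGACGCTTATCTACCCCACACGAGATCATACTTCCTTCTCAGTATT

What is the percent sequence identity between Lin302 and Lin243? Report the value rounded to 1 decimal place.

70.8%

Differing sites — 1:G/T; 12:C/T; 13:A/C; 14:A/T; 16:T/C; 18:A/C; 21:A/C; 22:T/A; 23:G/C; 24:T/G; 33:A/C; 39:G/T; 41:G/T; 48:G/T.
34 of the 48 sites match, so the percent identity is 34/48 × 100 = 70.8%.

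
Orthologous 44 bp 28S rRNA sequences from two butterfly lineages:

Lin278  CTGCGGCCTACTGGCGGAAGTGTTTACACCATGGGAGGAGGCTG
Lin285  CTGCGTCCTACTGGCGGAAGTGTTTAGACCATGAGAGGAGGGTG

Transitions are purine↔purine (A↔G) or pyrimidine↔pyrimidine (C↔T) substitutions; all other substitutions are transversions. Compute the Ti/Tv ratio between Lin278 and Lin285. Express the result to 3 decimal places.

Differing sites — 6:G/T (Tv); 27:C/G (Tv); 34:G/A (Ti); 42:C/G (Tv).
Of the 4 differences, 1 transition and 3 transversions, so Ti/Tv = 1/3 = 0.333.

0.333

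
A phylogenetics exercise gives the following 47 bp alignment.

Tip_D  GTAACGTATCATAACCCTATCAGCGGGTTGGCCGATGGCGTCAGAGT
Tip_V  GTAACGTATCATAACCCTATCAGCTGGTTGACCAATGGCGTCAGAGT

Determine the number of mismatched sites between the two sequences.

3

Differing sites — 25:G/T; 31:G/A; 34:G/A.
That gives 3 mismatches out of 47 aligned sites, so the Hamming distance is 3.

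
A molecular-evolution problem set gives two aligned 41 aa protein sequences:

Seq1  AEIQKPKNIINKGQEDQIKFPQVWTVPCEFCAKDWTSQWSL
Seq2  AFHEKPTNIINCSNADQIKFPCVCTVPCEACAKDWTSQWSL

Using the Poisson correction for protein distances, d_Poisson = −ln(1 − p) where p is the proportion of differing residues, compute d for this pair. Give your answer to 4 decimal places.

0.3124

The sequences differ at positions 2 (E/F), 3 (I/H), 4 (Q/E), 7 (K/T), 12 (K/C), 13 (G/S), 14 (Q/N), 15 (E/A), 22 (Q/C), 24 (W/C), 30 (F/A).
p = 11/41 = 0.268293.
d = −ln(1 − 0.268293) = −ln(0.731707) = 0.3124.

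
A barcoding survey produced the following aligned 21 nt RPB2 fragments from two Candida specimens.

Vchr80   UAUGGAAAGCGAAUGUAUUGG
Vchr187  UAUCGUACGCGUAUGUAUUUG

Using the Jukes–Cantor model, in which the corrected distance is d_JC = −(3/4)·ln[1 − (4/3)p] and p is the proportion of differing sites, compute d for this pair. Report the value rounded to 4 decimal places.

0.2865

Mismatches occur at site 4 (G/C), site 6 (A/U), site 8 (A/C), site 12 (A/U), site 20 (G/U).
p = 5/21 = 0.238095.
d = −0.75 · ln(1 − (4/3)·0.238095) = −0.75 · ln(0.682540) = −0.75 · (-0.381934) = 0.2865.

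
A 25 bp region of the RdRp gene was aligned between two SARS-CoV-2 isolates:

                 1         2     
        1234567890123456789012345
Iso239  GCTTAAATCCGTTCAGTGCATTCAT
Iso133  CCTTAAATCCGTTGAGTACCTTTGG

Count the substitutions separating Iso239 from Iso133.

Differing sites — 1:G/C; 14:C/G; 18:G/A; 20:A/C; 23:C/T; 24:A/G; 25:T/G.
That gives 7 mismatches out of 25 aligned sites, so the Hamming distance is 7.

7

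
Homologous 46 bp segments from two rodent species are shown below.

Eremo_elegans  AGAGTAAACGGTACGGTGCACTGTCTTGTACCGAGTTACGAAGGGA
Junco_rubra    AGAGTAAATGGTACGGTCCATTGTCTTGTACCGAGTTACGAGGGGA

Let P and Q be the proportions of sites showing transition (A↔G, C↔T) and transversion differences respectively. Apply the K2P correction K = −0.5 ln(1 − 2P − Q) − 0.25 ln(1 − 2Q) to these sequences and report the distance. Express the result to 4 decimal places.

0.0937

Mismatches occur at site 9 (C→T, transition), site 18 (G→C, transversion), site 21 (C→T, transition), site 42 (A→G, transition).
Of the 4 differences, 3 transitions and 1 transversion over 46 sites: P = 3/46 = 0.065217, Q = 1/46 = 0.021739.
d = −0.5·ln(0.847827) − 0.25·ln(0.956522) = −0.5·(-0.165079) − 0.25·(-0.044451) = 0.0937.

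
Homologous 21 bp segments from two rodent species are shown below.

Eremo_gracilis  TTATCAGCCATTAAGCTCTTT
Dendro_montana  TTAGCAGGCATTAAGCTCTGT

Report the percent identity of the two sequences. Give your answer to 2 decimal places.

Differing sites — 4:T/G; 8:C/G; 20:T/G.
18 of the 21 sites match, so the percent identity is 18/21 × 100 = 85.71%.

85.71%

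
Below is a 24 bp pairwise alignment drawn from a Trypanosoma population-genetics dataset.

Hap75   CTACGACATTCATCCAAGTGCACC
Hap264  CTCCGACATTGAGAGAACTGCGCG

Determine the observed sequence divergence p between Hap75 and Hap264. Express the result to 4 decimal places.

0.3333

The sequences differ at positions 3 (A/C), 11 (C/G), 13 (T/G), 14 (C/A), 15 (C/G), 18 (G/C), 22 (A/G), 24 (C/G).
There are 8 differences over 24 sites, so p = 8/24 = 0.3333.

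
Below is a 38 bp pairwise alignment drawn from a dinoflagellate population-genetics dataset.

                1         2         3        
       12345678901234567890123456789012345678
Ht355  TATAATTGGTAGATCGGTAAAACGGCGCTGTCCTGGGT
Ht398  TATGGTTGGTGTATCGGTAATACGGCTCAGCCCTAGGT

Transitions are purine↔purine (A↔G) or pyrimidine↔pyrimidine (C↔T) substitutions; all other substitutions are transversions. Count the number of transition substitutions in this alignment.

5

Mismatches occur at site 4 (A↔G, transition), site 5 (A↔G, transition), site 11 (A↔G, transition), site 12 (G↔T, transversion), site 21 (A↔T, transversion), site 27 (G↔T, transversion), site 29 (T↔A, transversion), site 31 (T↔C, transition), site 35 (G↔A, transition).
Of the 9 differences, 5 transitions and 4 transversions, so the answer is 5.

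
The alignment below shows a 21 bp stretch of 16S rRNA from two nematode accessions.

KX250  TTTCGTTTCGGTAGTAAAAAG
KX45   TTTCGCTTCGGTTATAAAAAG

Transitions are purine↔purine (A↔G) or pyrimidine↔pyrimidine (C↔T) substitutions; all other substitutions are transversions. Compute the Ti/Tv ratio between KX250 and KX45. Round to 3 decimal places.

The sequences differ at positions 6 (T/C, transition), 13 (A/T, transversion), 14 (G/A, transition).
Of the 3 differences, 2 transitions and 1 transversion, so Ti/Tv = 2/1 = 2.000.

2.000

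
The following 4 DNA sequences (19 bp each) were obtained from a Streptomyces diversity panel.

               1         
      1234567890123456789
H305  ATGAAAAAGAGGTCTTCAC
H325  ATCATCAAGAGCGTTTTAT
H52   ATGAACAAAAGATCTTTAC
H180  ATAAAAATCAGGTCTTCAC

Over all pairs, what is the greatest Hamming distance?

10

Pairwise Hamming distances:
  H305 vs H325: 8
  H305 vs H52: 4
  H305 vs H180: 3
  H325 vs H52: 7
  H325 vs H180: 10
  H52 vs H180: 6
The largest is 10, between H325 and H180.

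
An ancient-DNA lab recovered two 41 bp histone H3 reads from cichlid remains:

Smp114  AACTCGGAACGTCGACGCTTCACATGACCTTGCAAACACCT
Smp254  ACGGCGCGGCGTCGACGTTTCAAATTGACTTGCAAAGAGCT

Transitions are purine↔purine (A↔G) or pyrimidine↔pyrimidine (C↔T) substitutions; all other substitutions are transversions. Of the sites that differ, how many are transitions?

4

Mismatches occur at site 2 (A↔C, transversion), site 3 (C↔G, transversion), site 4 (T↔G, transversion), site 7 (G↔C, transversion), site 8 (A↔G, transition), site 9 (A↔G, transition), site 18 (C↔T, transition), site 23 (C↔A, transversion), site 26 (G↔T, transversion), site 27 (A↔G, transition), site 28 (C↔A, transversion), site 37 (C↔G, transversion), site 39 (C↔G, transversion).
Of the 13 differences, 4 transitions and 9 transversions, so the answer is 4.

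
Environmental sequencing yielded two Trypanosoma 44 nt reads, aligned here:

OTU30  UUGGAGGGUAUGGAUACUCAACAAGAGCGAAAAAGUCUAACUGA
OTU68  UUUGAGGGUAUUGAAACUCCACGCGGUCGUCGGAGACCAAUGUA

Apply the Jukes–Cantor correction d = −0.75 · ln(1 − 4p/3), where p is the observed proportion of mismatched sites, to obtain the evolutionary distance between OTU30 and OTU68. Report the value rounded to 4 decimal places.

Differing sites — 3:G/U; 12:G/U; 15:U/A; 20:A/C; 23:A/G; 24:A/C; 26:A/G; 27:G/U; 30:A/U; 31:A/C; 32:A/G; 33:A/G; 36:U/A; 38:U/C; 41:C/U; 42:U/G; 43:G/U.
p = 17/44 = 0.386364.
d = −0.75 · ln(1 − (4/3)·0.386364) = −0.75 · ln(0.484848) = −0.75 · (-0.723920) = 0.5429.

0.5429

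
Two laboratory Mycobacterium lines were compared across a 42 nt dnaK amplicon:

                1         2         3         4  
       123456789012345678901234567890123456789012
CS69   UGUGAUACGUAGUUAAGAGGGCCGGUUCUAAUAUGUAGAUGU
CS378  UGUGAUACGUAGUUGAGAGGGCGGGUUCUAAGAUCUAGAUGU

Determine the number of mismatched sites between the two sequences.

4

The sequences differ at positions 15 (A/G), 23 (C/G), 32 (U/G), 35 (G/C).
That gives 4 mismatches out of 42 aligned sites, so the Hamming distance is 4.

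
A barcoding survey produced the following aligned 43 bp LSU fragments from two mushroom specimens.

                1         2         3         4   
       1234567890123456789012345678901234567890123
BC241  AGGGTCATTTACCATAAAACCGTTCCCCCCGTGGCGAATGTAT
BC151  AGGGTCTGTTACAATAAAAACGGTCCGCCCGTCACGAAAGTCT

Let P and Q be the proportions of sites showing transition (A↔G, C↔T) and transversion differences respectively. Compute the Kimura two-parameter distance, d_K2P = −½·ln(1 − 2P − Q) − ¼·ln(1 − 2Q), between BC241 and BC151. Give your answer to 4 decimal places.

The sequences differ at positions 7 (A/T, transversion), 8 (T/G, transversion), 13 (C/A, transversion), 20 (C/A, transversion), 23 (T/G, transversion), 27 (C/G, transversion), 33 (G/C, transversion), 34 (G/A, transition), 39 (T/A, transversion), 42 (A/C, transversion).
Of the 10 differences, 1 transition and 9 transversions over 43 sites: P = 1/43 = 0.023256, Q = 9/43 = 0.209302.
d = −0.5·ln(0.744186) − 0.25·ln(0.581396) = −0.5·(-0.295464) − 0.25·(-0.542323) = 0.2833.

0.2833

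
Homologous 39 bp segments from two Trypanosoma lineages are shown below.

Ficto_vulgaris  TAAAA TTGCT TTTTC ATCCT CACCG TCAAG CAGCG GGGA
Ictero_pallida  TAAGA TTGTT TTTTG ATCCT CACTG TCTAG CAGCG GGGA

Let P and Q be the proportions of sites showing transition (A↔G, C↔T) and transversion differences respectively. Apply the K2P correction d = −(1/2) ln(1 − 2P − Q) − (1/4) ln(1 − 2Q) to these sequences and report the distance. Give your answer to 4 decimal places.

0.1418

The sequences differ at positions 4 (A/G, transition), 9 (C/T, transition), 15 (C/G, transversion), 24 (C/T, transition), 28 (A/T, transversion).
Of the 5 differences, 3 transitions and 2 transversions over 39 sites: P = 3/39 = 0.076923, Q = 2/39 = 0.051282.
d = −0.5·ln(0.794872) − 0.25·ln(0.897436) = −0.5·(-0.229574) − 0.25·(-0.108213) = 0.1418.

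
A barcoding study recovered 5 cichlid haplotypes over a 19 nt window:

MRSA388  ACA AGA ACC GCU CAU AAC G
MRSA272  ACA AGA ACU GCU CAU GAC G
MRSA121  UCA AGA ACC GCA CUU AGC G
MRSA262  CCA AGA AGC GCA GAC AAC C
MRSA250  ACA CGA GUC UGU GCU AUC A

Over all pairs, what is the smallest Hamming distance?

Pairwise Hamming distances:
  MRSA388 vs MRSA272: 2
  MRSA388 vs MRSA121: 4
  MRSA388 vs MRSA262: 6
  MRSA388 vs MRSA250: 9
  MRSA272 vs MRSA121: 6
  MRSA272 vs MRSA262: 8
  MRSA272 vs MRSA250: 11
  MRSA121 vs MRSA262: 7
  MRSA121 vs MRSA250: 11
  MRSA262 vs MRSA250: 11
The smallest is 2, between MRSA388 and MRSA272.

2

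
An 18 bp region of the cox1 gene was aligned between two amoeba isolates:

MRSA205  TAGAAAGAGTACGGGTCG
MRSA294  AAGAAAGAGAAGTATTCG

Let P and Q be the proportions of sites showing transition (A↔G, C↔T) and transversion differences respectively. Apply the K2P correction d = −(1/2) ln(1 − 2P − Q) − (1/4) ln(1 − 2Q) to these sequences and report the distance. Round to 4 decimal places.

0.4490

Mismatches occur at site 1 (T/A, transversion), site 10 (T/A, transversion), site 12 (C/G, transversion), site 13 (G/T, transversion), site 14 (G/A, transition), site 15 (G/T, transversion).
Of the 6 differences, 1 transition and 5 transversions over 18 sites: P = 1/18 = 0.055556, Q = 5/18 = 0.277778.
d = −0.5·ln(0.611110) − 0.25·ln(0.444444) = −0.5·(-0.492478) − 0.25·(-0.810931) = 0.4490.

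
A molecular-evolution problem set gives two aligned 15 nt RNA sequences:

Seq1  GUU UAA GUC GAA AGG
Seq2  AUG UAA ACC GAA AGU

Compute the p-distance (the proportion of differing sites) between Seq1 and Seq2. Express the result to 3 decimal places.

0.333

The sequences differ at positions 1 (G/A), 3 (U/G), 7 (G/A), 8 (U/C), 15 (G/U).
There are 5 differences over 15 sites, so p = 5/15 = 0.333.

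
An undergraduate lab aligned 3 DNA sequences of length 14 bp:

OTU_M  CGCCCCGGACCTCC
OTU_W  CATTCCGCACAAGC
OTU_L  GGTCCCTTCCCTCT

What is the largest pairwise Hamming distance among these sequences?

Pairwise Hamming distances:
  OTU_M vs OTU_W: 7
  OTU_M vs OTU_L: 6
  OTU_W vs OTU_L: 10
The largest is 10, between OTU_W and OTU_L.

10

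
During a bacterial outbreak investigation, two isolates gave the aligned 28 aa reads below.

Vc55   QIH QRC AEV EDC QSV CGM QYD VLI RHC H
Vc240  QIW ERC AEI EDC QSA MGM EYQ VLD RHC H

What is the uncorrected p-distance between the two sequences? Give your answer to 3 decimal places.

0.286

Differing sites — 3:H/W; 4:Q/E; 9:V/I; 15:V/A; 16:C/M; 19:Q/E; 21:D/Q; 24:I/D.
There are 8 differences over 28 sites, so p = 8/28 = 0.286.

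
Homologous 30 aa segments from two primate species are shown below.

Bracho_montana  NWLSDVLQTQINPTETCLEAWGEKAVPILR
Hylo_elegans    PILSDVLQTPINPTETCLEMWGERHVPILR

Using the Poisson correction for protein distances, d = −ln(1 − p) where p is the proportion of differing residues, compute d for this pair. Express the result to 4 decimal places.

Mismatches occur at site 1 (N/P), site 2 (W/I), site 10 (Q/P), site 20 (A/M), site 24 (K/R), site 25 (A/H).
p = 6/30 = 0.200000.
d = −ln(1 − 0.200000) = −ln(0.800000) = 0.2231.

0.2231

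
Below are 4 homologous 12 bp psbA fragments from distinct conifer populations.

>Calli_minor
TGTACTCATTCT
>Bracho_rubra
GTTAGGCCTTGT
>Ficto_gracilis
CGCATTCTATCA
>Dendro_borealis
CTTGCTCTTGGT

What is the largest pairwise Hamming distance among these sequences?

9

Pairwise Hamming distances:
  Calli_minor vs Bracho_rubra: 6
  Calli_minor vs Ficto_gracilis: 6
  Calli_minor vs Dendro_borealis: 6
  Bracho_rubra vs Ficto_gracilis: 9
  Bracho_rubra vs Dendro_borealis: 6
  Ficto_gracilis vs Dendro_borealis: 8
The largest is 9, between Bracho_rubra and Ficto_gracilis.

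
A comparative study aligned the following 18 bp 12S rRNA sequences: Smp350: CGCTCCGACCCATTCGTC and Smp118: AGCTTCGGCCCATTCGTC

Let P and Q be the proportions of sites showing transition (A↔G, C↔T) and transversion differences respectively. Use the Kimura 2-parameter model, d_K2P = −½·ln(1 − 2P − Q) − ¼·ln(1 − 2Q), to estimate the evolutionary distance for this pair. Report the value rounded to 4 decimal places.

Mismatches occur at site 1 (C→A, transversion), site 5 (C→T, transition), site 8 (A→G, transition).
Of the 3 differences, 2 transitions and 1 transversion over 18 sites: P = 2/18 = 0.111111, Q = 1/18 = 0.055556.
d = −0.5·ln(0.722222) − 0.25·ln(0.888888) = −0.5·(-0.325423) − 0.25·(-0.117784) = 0.1922.

0.1922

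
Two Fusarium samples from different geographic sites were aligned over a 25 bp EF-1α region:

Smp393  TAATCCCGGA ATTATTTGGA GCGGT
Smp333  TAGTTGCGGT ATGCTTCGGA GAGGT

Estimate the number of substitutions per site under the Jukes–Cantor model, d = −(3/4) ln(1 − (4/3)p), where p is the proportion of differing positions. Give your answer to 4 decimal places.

The sequences differ at positions 3 (A/G), 5 (C/T), 6 (C/G), 10 (A/T), 13 (T/G), 14 (A/C), 17 (T/C), 22 (C/A).
p = 8/25 = 0.320000.
d = −0.75 · ln(1 − (4/3)·0.320000) = −0.75 · ln(0.573333) = −0.75 · (-0.556289) = 0.4172.

0.4172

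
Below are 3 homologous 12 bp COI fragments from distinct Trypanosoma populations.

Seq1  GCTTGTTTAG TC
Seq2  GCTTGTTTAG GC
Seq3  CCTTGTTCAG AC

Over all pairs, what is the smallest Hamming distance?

Pairwise Hamming distances:
  Seq1 vs Seq2: 1
  Seq1 vs Seq3: 3
  Seq2 vs Seq3: 3
The smallest is 1, between Seq1 and Seq2.

1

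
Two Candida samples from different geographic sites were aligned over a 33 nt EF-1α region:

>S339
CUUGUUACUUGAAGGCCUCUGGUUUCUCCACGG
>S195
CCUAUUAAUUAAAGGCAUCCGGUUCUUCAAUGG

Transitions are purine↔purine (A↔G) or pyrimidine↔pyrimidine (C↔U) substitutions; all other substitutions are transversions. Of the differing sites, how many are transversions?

3

The sequences differ at positions 2 (U/C, transition), 4 (G/A, transition), 8 (C/A, transversion), 11 (G/A, transition), 17 (C/A, transversion), 20 (U/C, transition), 25 (U/C, transition), 26 (C/U, transition), 29 (C/A, transversion), 31 (C/U, transition).
Of the 10 differences, 7 transitions and 3 transversions, so the answer is 3.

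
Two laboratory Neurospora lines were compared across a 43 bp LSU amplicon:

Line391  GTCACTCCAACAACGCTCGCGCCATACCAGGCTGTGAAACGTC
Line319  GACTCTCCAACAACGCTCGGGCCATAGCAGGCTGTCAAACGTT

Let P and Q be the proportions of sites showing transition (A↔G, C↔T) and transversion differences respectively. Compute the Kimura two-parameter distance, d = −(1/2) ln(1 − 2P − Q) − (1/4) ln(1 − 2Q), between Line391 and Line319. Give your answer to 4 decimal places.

0.1550

Mismatches occur at site 2 (T↔A, transversion), site 4 (A↔T, transversion), site 20 (C↔G, transversion), site 27 (C↔G, transversion), site 36 (G↔C, transversion), site 43 (C↔T, transition).
Of the 6 differences, 1 transition and 5 transversions over 43 sites: P = 1/43 = 0.023256, Q = 5/43 = 0.116279.
d = −0.5·ln(0.837209) − 0.25·ln(0.767442) = −0.5·(-0.177682) − 0.25·(-0.264692) = 0.1550.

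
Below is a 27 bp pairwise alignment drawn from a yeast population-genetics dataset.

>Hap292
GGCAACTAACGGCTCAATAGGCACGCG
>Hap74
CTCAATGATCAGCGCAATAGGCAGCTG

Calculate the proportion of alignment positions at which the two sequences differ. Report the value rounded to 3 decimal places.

0.370

Differing sites — 1:G/C; 2:G/T; 6:C/T; 7:T/G; 9:A/T; 11:G/A; 14:T/G; 24:C/G; 25:G/C; 26:C/T.
There are 10 differences over 27 sites, so p = 10/27 = 0.370.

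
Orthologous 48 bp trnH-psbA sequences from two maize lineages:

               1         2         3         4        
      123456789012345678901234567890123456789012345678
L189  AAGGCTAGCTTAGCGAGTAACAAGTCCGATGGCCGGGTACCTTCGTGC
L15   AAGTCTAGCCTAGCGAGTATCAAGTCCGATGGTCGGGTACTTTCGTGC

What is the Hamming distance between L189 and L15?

The sequences differ at positions 4 (G/T), 10 (T/C), 20 (A/T), 33 (C/T), 41 (C/T).
That gives 5 mismatches out of 48 aligned sites, so the Hamming distance is 5.

5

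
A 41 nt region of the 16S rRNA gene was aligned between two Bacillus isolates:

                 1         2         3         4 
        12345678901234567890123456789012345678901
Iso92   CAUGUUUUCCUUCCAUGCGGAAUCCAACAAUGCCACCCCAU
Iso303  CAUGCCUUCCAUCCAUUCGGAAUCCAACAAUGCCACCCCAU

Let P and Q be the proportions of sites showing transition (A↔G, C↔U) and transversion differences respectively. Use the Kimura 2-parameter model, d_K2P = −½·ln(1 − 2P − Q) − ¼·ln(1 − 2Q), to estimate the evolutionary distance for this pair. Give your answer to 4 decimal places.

The sequences differ at positions 5 (U/C, transition), 6 (U/C, transition), 11 (U/A, transversion), 17 (G/U, transversion).
Of the 4 differences, 2 transitions and 2 transversions over 41 sites: P = 2/41 = 0.048780, Q = 2/41 = 0.048780.
d = −0.5·ln(0.853660) − 0.25·ln(0.902440) = −0.5·(-0.158222) − 0.25·(-0.102653) = 0.1048.

0.1048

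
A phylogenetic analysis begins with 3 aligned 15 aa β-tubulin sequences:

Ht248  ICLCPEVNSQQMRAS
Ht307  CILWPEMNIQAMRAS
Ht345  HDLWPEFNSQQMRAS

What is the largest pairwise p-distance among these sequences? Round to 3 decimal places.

Pairwise Hamming distances:
  Ht248 vs Ht307: 6
  Ht248 vs Ht345: 4
  Ht307 vs Ht345: 5
The largest is 6 mismatches, between Ht248 and Ht307; p = 6/15 = 0.400.

0.400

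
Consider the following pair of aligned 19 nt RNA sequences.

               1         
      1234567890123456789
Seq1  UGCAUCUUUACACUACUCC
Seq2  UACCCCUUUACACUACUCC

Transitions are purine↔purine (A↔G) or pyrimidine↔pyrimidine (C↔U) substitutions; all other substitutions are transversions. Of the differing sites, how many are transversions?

1

Mismatches occur at site 2 (G↔A, transition), site 4 (A↔C, transversion), site 5 (U↔C, transition).
Of the 3 differences, 2 transitions and 1 transversion, so the answer is 1.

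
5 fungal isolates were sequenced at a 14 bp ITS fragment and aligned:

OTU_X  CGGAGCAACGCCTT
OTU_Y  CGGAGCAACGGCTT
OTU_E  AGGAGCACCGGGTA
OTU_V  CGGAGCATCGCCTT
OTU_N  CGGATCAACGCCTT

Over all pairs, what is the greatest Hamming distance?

Pairwise Hamming distances:
  OTU_X vs OTU_Y: 1
  OTU_X vs OTU_E: 5
  OTU_X vs OTU_V: 1
  OTU_X vs OTU_N: 1
  OTU_Y vs OTU_E: 4
  OTU_Y vs OTU_V: 2
  OTU_Y vs OTU_N: 2
  OTU_E vs OTU_V: 5
  OTU_E vs OTU_N: 6
  OTU_V vs OTU_N: 2
The largest is 6, between OTU_E and OTU_N.

6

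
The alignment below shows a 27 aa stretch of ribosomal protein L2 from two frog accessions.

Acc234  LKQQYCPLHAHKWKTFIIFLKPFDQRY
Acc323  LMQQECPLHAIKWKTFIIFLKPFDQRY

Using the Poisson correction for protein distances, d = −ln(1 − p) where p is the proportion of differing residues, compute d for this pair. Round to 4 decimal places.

The sequences differ at positions 2 (K/M), 5 (Y/E), 11 (H/I).
p = 3/27 = 0.111111.
d = −ln(1 − 0.111111) = −ln(0.888889) = 0.1178.

0.1178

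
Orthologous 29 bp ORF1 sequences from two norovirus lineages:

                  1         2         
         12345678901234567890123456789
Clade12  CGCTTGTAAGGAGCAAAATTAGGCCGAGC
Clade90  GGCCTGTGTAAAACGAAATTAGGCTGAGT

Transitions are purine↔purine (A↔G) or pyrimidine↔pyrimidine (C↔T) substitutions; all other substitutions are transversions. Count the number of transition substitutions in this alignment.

8

The sequences differ at positions 1 (C/G, transversion), 4 (T/C, transition), 8 (A/G, transition), 9 (A/T, transversion), 10 (G/A, transition), 11 (G/A, transition), 13 (G/A, transition), 15 (A/G, transition), 25 (C/T, transition), 29 (C/T, transition).
Of the 10 differences, 8 transitions and 2 transversions, so the answer is 8.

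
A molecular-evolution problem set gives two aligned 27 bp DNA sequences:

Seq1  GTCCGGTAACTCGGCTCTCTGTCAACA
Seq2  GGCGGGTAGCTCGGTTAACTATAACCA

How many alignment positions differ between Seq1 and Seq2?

The sequences differ at positions 2 (T/G), 4 (C/G), 9 (A/G), 15 (C/T), 17 (C/A), 18 (T/A), 21 (G/A), 23 (C/A), 25 (A/C).
That gives 9 mismatches out of 27 aligned sites, so the Hamming distance is 9.

9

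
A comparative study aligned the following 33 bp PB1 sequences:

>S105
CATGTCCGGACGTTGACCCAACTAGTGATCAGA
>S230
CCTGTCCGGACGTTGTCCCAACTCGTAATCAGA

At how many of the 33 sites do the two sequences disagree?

Differing sites — 2:A/C; 16:A/T; 24:A/C; 27:G/A.
That gives 4 mismatches out of 33 aligned sites, so the Hamming distance is 4.

4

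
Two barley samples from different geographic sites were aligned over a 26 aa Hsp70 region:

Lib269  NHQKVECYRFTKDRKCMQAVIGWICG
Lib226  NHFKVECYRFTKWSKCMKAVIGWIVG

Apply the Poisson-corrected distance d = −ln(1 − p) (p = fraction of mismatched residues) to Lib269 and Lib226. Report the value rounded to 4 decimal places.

Mismatches occur at site 3 (Q↔F), site 13 (D↔W), site 14 (R↔S), site 18 (Q↔K), site 25 (C↔V).
p = 5/26 = 0.192308.
d = −ln(1 − 0.192308) = −ln(0.807692) = 0.2136.

0.2136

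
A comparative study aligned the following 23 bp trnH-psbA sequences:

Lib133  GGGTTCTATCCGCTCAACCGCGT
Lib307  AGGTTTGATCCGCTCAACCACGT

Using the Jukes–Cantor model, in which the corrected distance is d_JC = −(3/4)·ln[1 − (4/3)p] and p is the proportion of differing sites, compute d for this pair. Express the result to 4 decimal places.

Differing sites — 1:G/A; 6:C/T; 7:T/G; 20:G/A.
p = 4/23 = 0.173913.
d = −0.75 · ln(1 − (4/3)·0.173913) = −0.75 · ln(0.768116) = −0.75 · (-0.263815) = 0.1979.

0.1979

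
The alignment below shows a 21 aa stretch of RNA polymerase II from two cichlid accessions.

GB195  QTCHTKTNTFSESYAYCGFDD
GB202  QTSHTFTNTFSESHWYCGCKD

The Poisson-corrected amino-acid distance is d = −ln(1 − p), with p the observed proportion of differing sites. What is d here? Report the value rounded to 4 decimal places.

0.3365

Differing sites — 3:C/S; 6:K/F; 14:Y/H; 15:A/W; 19:F/C; 20:D/K.
p = 6/21 = 0.285714.
d = −ln(1 − 0.285714) = −ln(0.714286) = 0.3365.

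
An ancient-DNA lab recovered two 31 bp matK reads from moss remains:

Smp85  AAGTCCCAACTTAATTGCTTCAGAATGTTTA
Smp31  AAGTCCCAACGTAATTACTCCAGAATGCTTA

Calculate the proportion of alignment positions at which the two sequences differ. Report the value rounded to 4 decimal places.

Differing sites — 11:T/G; 17:G/A; 20:T/C; 28:T/C.
There are 4 differences over 31 sites, so p = 4/31 = 0.1290.

0.1290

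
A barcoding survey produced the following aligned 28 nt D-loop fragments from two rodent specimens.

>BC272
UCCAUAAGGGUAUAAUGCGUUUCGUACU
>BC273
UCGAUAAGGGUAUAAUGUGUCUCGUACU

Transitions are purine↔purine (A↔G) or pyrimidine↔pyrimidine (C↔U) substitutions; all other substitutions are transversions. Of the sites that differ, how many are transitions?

The sequences differ at positions 3 (C/G, transversion), 18 (C/U, transition), 21 (U/C, transition).
Of the 3 differences, 2 transitions and 1 transversion, so the answer is 2.

2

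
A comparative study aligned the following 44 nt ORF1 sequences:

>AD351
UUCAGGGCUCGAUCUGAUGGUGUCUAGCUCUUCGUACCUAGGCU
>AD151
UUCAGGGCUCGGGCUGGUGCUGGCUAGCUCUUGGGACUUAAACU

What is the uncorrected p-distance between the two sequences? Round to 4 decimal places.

The sequences differ at positions 12 (A/G), 13 (U/G), 17 (A/G), 20 (G/C), 23 (U/G), 33 (C/G), 35 (U/G), 38 (C/U), 41 (G/A), 42 (G/A).
There are 10 differences over 44 sites, so p = 10/44 = 0.2273.

0.2273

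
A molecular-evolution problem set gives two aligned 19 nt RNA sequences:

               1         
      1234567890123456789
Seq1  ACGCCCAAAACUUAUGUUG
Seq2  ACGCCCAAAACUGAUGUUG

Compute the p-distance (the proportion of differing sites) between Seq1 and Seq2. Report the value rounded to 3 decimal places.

0.053

The sequences differ at position 13 (U/G).
There are 1 differences over 19 sites, so p = 1/19 = 0.053.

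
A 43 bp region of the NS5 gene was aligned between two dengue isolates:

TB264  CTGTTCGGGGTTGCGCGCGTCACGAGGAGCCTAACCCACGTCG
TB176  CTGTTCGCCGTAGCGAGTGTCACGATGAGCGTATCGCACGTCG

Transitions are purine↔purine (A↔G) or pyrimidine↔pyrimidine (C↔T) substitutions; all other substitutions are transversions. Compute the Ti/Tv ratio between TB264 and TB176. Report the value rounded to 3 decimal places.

The sequences differ at positions 8 (G/C, transversion), 9 (G/C, transversion), 12 (T/A, transversion), 16 (C/A, transversion), 18 (C/T, transition), 26 (G/T, transversion), 31 (C/G, transversion), 34 (A/T, transversion), 36 (C/G, transversion).
Of the 9 differences, 1 transition and 8 transversions, so Ti/Tv = 1/8 = 0.125.

0.125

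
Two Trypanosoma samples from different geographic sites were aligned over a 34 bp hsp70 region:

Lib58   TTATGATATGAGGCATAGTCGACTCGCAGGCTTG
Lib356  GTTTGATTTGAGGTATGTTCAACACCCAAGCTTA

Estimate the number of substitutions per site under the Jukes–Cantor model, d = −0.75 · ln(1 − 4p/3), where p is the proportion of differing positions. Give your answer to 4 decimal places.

0.4234

Differing sites — 1:T/G; 3:A/T; 8:A/T; 14:C/T; 17:A/G; 18:G/T; 21:G/A; 24:T/A; 26:G/C; 29:G/A; 34:G/A.
p = 11/34 = 0.323529.
d = −0.75 · ln(1 − (4/3)·0.323529) = −0.75 · ln(0.568628) = −0.75 · (-0.564529) = 0.4234.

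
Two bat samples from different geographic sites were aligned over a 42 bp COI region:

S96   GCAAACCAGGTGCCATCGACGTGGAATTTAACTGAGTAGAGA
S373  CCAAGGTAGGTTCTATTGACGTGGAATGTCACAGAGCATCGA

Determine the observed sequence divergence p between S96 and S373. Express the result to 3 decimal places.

The sequences differ at positions 1 (G/C), 5 (A/G), 6 (C/G), 7 (C/T), 12 (G/T), 14 (C/T), 17 (C/T), 28 (T/G), 30 (A/C), 33 (T/A), 37 (T/C), 39 (G/T), 40 (A/C).
There are 13 differences over 42 sites, so p = 13/42 = 0.310.

0.310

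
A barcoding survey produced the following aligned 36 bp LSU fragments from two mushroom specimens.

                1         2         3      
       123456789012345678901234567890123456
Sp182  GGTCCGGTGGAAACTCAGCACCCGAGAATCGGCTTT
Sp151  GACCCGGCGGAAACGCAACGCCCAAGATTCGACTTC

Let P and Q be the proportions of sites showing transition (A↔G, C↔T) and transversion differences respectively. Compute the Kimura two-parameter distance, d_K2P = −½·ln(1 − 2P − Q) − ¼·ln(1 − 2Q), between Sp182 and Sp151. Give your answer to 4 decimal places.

The sequences differ at positions 2 (G/A, transition), 3 (T/C, transition), 8 (T/C, transition), 15 (T/G, transversion), 18 (G/A, transition), 20 (A/G, transition), 24 (G/A, transition), 28 (A/T, transversion), 32 (G/A, transition), 36 (T/C, transition).
Of the 10 differences, 8 transitions and 2 transversions over 36 sites: P = 8/36 = 0.222222, Q = 2/36 = 0.055556.
d = −0.5·ln(0.500000) − 0.25·ln(0.888888) = −0.5·(-0.693147) − 0.25·(-0.117784) = 0.3760.

0.3760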